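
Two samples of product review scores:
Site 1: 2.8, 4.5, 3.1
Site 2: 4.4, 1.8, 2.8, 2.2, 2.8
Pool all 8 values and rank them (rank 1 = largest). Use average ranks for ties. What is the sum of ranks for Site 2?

27

Sorted (descending): 4.5, 4.4, 3.1, 2.8, 2.8, 2.8, 2.2, 1.8
The 3 values of 2.8 occupy positions 4–6 → average rank 5.
Site 2 values → pooled ranks: 4.4→2, 1.8→8, 2.8→5, 2.2→7, 2.8→5
Rank sum = 2 + 8 + 5 + 7 + 5 = 27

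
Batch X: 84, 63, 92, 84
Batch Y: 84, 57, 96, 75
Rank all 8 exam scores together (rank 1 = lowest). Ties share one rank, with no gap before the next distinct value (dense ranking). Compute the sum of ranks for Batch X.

15

Sorted (ascending): 57, 63, 75, 84, 84, 84, 92, 96
The 3 values of 84 share dense rank 4.
Remaining distinct values take the next consecutive integers.
Batch X values → pooled ranks: 84→4, 63→2, 92→5, 84→4
Rank sum = 4 + 2 + 5 + 4 = 15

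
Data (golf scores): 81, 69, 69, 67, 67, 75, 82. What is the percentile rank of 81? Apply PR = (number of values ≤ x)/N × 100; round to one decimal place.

N = 7.
Strictly below 81: 5. Equal to 81: 1.
PR = 6/7 × 100 = 85.7

85.7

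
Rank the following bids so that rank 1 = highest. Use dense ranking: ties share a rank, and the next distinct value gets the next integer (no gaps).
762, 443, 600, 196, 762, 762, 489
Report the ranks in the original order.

1, 4, 2, 5, 1, 1, 3

Sorted (descending): 762, 762, 762, 600, 489, 443, 196
The 3 values of 762 share dense rank 1.
Remaining distinct values take the next consecutive integers.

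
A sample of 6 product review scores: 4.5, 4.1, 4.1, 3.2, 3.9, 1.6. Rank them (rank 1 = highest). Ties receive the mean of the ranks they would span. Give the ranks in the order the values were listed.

Sorted (descending): 4.5, 4.1, 4.1, 3.9, 3.2, 1.6
The 2 values of 4.1 occupy positions 2–3 → average rank (2+3)/2 = 2.5.

1, 2.5, 2.5, 5, 4, 6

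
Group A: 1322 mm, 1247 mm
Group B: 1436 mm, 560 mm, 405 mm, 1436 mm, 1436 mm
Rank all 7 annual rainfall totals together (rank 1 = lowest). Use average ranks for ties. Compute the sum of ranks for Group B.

Sorted (ascending): 405, 560, 1247, 1322, 1436, 1436, 1436
The 3 values of 1436 occupy positions 5–7 → average rank 6.
Group B values → pooled ranks: 1436→6, 560→2, 405→1, 1436→6, 1436→6
Rank sum = 6 + 2 + 1 + 6 + 6 = 21

21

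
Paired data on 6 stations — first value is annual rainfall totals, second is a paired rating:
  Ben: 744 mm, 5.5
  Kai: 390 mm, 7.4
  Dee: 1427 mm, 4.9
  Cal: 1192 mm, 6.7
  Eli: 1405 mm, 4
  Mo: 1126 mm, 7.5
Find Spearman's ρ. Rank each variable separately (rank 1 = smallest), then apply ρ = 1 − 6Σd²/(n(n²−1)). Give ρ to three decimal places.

-0.657

Ranks of variable 1: 2, 1, 6, 4, 5, 3
Ranks of variable 2: 3, 5, 2, 4, 1, 6
d = r₁ − r₂: -1, -4, 4, 0, 4, -3
d²: 1, 16, 16, 0, 16, 9; Σd² = 58
ρ = 1 − 6·58/(6·35) = 1 − 348/210 = -0.657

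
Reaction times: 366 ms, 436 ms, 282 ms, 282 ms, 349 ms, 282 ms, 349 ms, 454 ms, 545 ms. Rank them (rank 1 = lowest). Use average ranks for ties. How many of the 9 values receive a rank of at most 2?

Sorted (ascending): 282, 282, 282, 349, 349, 366, 436, 454, 545
The 3 values of 282 occupy positions 1–3 → average rank 2.
The 2 values of 349 occupy positions 4–5 → average rank (4+5)/2 = 4.5.
Ranks ≤ 2: {2, 2, 2} → 3 values.

3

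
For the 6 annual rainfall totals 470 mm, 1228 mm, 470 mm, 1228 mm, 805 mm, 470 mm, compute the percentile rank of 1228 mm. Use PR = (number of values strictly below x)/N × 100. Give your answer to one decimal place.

66.7

N = 6.
Strictly below 1228: 4. Equal to 1228: 2.
PR = 4/6 × 100 = 66.7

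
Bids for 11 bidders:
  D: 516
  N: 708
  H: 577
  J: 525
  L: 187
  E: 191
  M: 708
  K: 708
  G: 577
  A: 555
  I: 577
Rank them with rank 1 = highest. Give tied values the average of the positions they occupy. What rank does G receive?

5

Sorted (descending): 708, 708, 708, 577, 577, 577, 555, 525, 516, 191, 187
The 3 values of 708 occupy positions 1–3 → average rank 2.
The 3 values of 577 occupy positions 4–6 → average rank 5.
G has value 577 → rank 5.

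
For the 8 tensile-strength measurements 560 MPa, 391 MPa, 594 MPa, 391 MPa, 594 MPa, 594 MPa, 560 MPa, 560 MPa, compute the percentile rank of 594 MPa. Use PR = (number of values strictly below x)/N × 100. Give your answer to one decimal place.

N = 8.
Strictly below 594: 5. Equal to 594: 3.
PR = 5/8 × 100 = 62.5

62.5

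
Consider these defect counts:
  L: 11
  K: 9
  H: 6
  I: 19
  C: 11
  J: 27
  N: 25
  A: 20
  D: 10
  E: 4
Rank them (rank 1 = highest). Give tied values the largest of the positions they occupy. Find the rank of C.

Sorted (descending): 27, 25, 20, 19, 11, 11, 10, 9, 6, 4
The 2 values of 11 occupy positions 5–6 → each gets rank 6.
C has value 11 → rank 6.

6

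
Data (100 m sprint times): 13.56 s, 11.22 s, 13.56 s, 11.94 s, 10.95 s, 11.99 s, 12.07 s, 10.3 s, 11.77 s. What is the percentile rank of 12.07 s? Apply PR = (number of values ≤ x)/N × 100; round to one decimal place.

77.8

N = 9.
Strictly below 12.07: 6. Equal to 12.07: 1.
PR = 7/9 × 100 = 77.8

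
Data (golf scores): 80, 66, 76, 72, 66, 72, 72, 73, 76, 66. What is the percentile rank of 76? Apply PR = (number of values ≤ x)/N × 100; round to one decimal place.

N = 10.
Strictly below 76: 7. Equal to 76: 2.
PR = 9/10 × 100 = 90.0

90.0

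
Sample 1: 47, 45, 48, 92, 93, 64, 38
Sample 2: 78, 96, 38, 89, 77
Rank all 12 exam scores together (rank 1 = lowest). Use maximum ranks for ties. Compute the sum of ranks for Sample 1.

41

Sorted (ascending): 38, 38, 45, 47, 48, 64, 77, 78, 89, 92, 93, 96
The 2 values of 38 occupy positions 1–2 → each gets rank 2.
Sample 1 values → pooled ranks: 47→4, 45→3, 48→5, 92→10, 93→11, 64→6, 38→2
Rank sum = 4 + 3 + 5 + 10 + 11 + 6 + 2 = 41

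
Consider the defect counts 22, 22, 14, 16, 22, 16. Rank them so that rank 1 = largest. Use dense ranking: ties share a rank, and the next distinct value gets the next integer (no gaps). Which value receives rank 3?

14

Sorted (descending): 22, 22, 22, 16, 16, 14
The 3 values of 22 share dense rank 1.
The 2 values of 16 share dense rank 2.
Remaining distinct values take the next consecutive integers.
Rank 3 → value 14.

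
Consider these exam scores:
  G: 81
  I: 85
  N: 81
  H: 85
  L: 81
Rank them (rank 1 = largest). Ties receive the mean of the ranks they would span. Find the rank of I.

1.5

Sorted (descending): 85, 85, 81, 81, 81
The 2 values of 85 occupy positions 1–2 → average rank (1+2)/2 = 1.5.
The 3 values of 81 occupy positions 3–5 → average rank 4.
I has value 85 → rank 1.5.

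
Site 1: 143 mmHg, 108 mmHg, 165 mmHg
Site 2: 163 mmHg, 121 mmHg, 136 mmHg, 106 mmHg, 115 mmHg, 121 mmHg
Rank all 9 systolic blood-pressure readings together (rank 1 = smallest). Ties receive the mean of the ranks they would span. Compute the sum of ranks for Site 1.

Sorted (ascending): 106, 108, 115, 121, 121, 136, 143, 163, 165
The 2 values of 121 occupy positions 4–5 → average rank (4+5)/2 = 4.5.
Site 1 values → pooled ranks: 143→7, 108→2, 165→9
Rank sum = 7 + 2 + 9 = 18

18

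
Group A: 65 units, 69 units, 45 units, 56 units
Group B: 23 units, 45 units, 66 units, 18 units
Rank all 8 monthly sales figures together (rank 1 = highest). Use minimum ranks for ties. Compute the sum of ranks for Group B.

22

Sorted (descending): 69, 66, 65, 56, 45, 45, 23, 18
The 2 values of 45 occupy positions 5–6 → each gets rank 5.
Group B values → pooled ranks: 23→7, 45→5, 66→2, 18→8
Rank sum = 7 + 5 + 2 + 8 = 22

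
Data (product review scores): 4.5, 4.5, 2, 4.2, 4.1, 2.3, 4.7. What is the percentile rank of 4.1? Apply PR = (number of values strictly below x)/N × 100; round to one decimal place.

28.6

N = 7.
Strictly below 4.1: 2. Equal to 4.1: 1.
PR = 2/7 × 100 = 28.6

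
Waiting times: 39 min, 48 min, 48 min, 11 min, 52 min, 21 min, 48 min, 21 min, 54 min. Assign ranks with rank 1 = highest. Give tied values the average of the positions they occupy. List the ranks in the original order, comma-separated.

6, 4, 4, 9, 2, 7.5, 4, 7.5, 1

Sorted (descending): 54, 52, 48, 48, 48, 39, 21, 21, 11
The 3 values of 48 occupy positions 3–5 → average rank 4.
The 2 values of 21 occupy positions 7–8 → average rank (7+8)/2 = 7.5.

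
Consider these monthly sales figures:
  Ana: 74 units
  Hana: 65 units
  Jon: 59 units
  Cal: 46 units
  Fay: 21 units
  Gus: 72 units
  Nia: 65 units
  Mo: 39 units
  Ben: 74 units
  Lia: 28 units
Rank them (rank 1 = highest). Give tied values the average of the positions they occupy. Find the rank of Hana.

4.5

Sorted (descending): 74, 74, 72, 65, 65, 59, 46, 39, 28, 21
The 2 values of 74 occupy positions 1–2 → average rank (1+2)/2 = 1.5.
The 2 values of 65 occupy positions 4–5 → average rank (4+5)/2 = 4.5.
Hana has value 65 units → rank 4.5.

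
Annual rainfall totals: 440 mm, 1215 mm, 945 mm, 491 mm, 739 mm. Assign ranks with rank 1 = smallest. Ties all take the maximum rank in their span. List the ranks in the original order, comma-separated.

1, 5, 4, 2, 3

Sorted (ascending): 440, 491, 739, 945, 1215
No ties — each value takes its position as its rank.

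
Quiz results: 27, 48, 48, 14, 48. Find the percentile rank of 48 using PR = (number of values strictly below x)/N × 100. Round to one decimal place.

N = 5.
Strictly below 48: 2. Equal to 48: 3.
PR = 2/5 × 100 = 40.0

40.0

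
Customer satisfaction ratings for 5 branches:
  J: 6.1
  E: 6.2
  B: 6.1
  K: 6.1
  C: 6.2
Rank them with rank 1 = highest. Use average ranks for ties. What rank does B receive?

4

Sorted (descending): 6.2, 6.2, 6.1, 6.1, 6.1
The 2 values of 6.2 occupy positions 1–2 → average rank (1+2)/2 = 1.5.
The 3 values of 6.1 occupy positions 3–5 → average rank 4.
B has value 6.1 → rank 4.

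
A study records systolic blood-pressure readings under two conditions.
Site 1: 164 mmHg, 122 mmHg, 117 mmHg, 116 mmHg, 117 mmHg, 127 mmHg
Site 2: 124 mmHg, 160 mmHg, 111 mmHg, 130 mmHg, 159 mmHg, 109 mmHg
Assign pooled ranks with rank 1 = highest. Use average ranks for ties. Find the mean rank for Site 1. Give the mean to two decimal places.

6.67

Sorted (descending): 164, 160, 159, 130, 127, 124, 122, 117, 117, 116, 111, 109
The 2 values of 117 occupy positions 8–9 → average rank (8+9)/2 = 8.5.
Site 1 values → pooled ranks: 164→1, 122→7, 117→8.5, 116→10, 117→8.5, 127→5
Mean rank = (1 + 7 + 8.5 + 10 + 8.5 + 5) / 6 = 6.67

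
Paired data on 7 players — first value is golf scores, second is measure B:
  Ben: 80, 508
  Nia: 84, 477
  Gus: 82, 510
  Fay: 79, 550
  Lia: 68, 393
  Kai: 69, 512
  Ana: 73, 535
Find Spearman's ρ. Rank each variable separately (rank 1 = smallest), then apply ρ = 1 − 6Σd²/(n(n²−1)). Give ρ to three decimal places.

-0.071

Ranks of variable 1: 5, 7, 6, 4, 1, 2, 3
Ranks of variable 2: 3, 2, 4, 7, 1, 5, 6
d = r₁ − r₂: 2, 5, 2, -3, 0, -3, -3
d²: 4, 25, 4, 9, 0, 9, 9; Σd² = 60
ρ = 1 − 6·60/(7·48) = 1 − 360/336 = -0.071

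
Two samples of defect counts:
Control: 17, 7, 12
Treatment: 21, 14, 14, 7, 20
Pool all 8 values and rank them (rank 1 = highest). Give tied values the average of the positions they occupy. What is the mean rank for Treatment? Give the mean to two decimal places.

3.90

Sorted (descending): 21, 20, 17, 14, 14, 12, 7, 7
The 2 values of 14 occupy positions 4–5 → average rank (4+5)/2 = 4.5.
The 2 values of 7 occupy positions 7–8 → average rank (7+8)/2 = 7.5.
Treatment values → pooled ranks: 21→1, 14→4.5, 14→4.5, 7→7.5, 20→2
Mean rank = (1 + 4.5 + 4.5 + 7.5 + 2) / 5 = 3.90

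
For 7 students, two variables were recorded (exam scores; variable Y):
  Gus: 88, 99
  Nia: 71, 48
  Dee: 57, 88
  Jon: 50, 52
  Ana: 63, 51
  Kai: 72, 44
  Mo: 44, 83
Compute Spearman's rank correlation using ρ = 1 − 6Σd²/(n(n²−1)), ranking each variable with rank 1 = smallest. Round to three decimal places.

Ranks of variable 1: 7, 5, 3, 2, 4, 6, 1
Ranks of variable 2: 7, 2, 6, 4, 3, 1, 5
d = r₁ − r₂: 0, 3, -3, -2, 1, 5, -4
d²: 0, 9, 9, 4, 1, 25, 16; Σd² = 64
ρ = 1 − 6·64/(7·48) = 1 − 384/336 = -0.143

-0.143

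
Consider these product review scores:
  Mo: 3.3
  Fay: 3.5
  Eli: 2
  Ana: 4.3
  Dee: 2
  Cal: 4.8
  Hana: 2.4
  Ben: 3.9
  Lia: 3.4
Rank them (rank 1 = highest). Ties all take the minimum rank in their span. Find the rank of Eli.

8

Sorted (descending): 4.8, 4.3, 3.9, 3.5, 3.4, 3.3, 2.4, 2, 2
The 2 values of 2 occupy positions 8–9 → each gets rank 8.
Eli has value 2 → rank 8.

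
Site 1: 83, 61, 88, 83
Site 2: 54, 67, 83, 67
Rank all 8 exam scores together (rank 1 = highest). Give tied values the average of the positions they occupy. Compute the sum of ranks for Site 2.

Sorted (descending): 88, 83, 83, 83, 67, 67, 61, 54
The 3 values of 83 occupy positions 2–4 → average rank 3.
The 2 values of 67 occupy positions 5–6 → average rank (5+6)/2 = 5.5.
Site 2 values → pooled ranks: 54→8, 67→5.5, 83→3, 67→5.5
Rank sum = 8 + 5.5 + 3 + 5.5 = 22

22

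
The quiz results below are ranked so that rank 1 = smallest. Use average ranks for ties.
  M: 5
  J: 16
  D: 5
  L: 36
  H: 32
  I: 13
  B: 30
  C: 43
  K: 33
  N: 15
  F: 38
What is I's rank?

3

Sorted (ascending): 5, 5, 13, 15, 16, 30, 32, 33, 36, 38, 43
The 2 values of 5 occupy positions 1–2 → average rank (1+2)/2 = 1.5.
I has value 13 → rank 3.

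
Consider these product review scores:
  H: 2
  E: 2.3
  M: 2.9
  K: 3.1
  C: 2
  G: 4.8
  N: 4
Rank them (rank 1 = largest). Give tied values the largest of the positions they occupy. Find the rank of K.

3

Sorted (descending): 4.8, 4, 3.1, 2.9, 2.3, 2, 2
The 2 values of 2 occupy positions 6–7 → each gets rank 7.
K has value 3.1 → rank 3.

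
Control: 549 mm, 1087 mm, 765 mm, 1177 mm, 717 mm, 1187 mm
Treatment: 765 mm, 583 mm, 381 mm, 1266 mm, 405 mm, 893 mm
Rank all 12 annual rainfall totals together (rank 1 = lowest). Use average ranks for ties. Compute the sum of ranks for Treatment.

33.5

Sorted (ascending): 381, 405, 549, 583, 717, 765, 765, 893, 1087, 1177, 1187, 1266
The 2 values of 765 occupy positions 6–7 → average rank (6+7)/2 = 6.5.
Treatment values → pooled ranks: 765→6.5, 583→4, 381→1, 1266→12, 405→2, 893→8
Rank sum = 6.5 + 4 + 1 + 12 + 2 + 8 = 33.5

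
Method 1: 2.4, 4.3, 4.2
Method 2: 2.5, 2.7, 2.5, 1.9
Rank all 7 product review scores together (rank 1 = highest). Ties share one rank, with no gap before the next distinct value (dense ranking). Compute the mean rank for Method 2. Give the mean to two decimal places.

Sorted (descending): 4.3, 4.2, 2.7, 2.5, 2.5, 2.4, 1.9
The 2 values of 2.5 share dense rank 4.
Remaining distinct values take the next consecutive integers.
Method 2 values → pooled ranks: 2.5→4, 2.7→3, 2.5→4, 1.9→6
Mean rank = (4 + 3 + 4 + 6) / 4 = 4.25

4.25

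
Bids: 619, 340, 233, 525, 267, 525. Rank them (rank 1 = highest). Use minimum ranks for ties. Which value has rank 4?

Sorted (descending): 619, 525, 525, 340, 267, 233
The 2 values of 525 occupy positions 2–3 → each gets rank 2.
Rank 4 → value 340.

340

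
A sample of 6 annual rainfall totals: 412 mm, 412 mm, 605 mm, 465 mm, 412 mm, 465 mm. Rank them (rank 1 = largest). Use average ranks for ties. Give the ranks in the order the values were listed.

5, 5, 1, 2.5, 5, 2.5

Sorted (descending): 605, 465, 465, 412, 412, 412
The 2 values of 465 occupy positions 2–3 → average rank (2+3)/2 = 2.5.
The 3 values of 412 occupy positions 4–6 → average rank 5.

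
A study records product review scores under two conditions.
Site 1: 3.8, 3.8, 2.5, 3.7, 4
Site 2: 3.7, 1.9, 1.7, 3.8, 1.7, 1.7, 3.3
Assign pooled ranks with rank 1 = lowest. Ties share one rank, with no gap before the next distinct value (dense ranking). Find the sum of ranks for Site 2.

20

Sorted (ascending): 1.7, 1.7, 1.7, 1.9, 2.5, 3.3, 3.7, 3.7, 3.8, 3.8, 3.8, 4
The 3 values of 1.7 share dense rank 1.
The 2 values of 3.7 share dense rank 5.
The 3 values of 3.8 share dense rank 6.
Remaining distinct values take the next consecutive integers.
Site 2 values → pooled ranks: 3.7→5, 1.9→2, 1.7→1, 3.8→6, 1.7→1, 1.7→1, 3.3→4
Rank sum = 5 + 2 + 1 + 6 + 1 + 1 + 4 = 20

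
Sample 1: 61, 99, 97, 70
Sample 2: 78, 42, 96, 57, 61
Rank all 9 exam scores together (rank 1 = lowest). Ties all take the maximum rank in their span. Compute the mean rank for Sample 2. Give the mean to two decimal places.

Sorted (ascending): 42, 57, 61, 61, 70, 78, 96, 97, 99
The 2 values of 61 occupy positions 3–4 → each gets rank 4.
Sample 2 values → pooled ranks: 78→6, 42→1, 96→7, 57→2, 61→4
Mean rank = (6 + 1 + 7 + 2 + 4) / 5 = 4.00

4.00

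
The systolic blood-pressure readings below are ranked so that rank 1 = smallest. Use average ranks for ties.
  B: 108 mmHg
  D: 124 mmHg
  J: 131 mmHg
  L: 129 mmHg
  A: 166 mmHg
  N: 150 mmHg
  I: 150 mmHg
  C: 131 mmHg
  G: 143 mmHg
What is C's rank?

4.5

Sorted (ascending): 108, 124, 129, 131, 131, 143, 150, 150, 166
The 2 values of 131 occupy positions 4–5 → average rank (4+5)/2 = 4.5.
The 2 values of 150 occupy positions 7–8 → average rank (7+8)/2 = 7.5.
C has value 131 mmHg → rank 4.5.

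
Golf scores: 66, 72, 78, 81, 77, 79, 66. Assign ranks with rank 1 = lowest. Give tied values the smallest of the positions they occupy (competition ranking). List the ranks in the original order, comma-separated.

Sorted (ascending): 66, 66, 72, 77, 78, 79, 81
The 2 values of 66 occupy positions 1–2 → each gets rank 1.

1, 3, 5, 7, 4, 6, 1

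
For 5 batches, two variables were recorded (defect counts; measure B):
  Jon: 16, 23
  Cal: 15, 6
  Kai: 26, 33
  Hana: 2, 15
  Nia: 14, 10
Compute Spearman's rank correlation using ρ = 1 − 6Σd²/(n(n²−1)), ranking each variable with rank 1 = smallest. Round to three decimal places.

0.600

Ranks of variable 1: 4, 3, 5, 1, 2
Ranks of variable 2: 4, 1, 5, 3, 2
d = r₁ − r₂: 0, 2, 0, -2, 0
d²: 0, 4, 0, 4, 0; Σd² = 8
ρ = 1 − 6·8/(5·24) = 1 − 48/120 = 0.600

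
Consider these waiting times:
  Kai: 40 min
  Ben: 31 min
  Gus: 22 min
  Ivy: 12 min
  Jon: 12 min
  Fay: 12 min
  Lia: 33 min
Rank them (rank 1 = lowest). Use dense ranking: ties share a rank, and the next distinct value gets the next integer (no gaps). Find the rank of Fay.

Sorted (ascending): 12, 12, 12, 22, 31, 33, 40
The 3 values of 12 share dense rank 1.
Remaining distinct values take the next consecutive integers.
Fay has value 12 min → rank 1.

1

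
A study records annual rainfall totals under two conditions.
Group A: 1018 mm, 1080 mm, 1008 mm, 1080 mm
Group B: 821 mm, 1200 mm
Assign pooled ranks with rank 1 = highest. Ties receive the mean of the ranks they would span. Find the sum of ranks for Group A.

Sorted (descending): 1200, 1080, 1080, 1018, 1008, 821
The 2 values of 1080 occupy positions 2–3 → average rank (2+3)/2 = 2.5.
Group A values → pooled ranks: 1018→4, 1080→2.5, 1008→5, 1080→2.5
Rank sum = 4 + 2.5 + 5 + 2.5 = 14

14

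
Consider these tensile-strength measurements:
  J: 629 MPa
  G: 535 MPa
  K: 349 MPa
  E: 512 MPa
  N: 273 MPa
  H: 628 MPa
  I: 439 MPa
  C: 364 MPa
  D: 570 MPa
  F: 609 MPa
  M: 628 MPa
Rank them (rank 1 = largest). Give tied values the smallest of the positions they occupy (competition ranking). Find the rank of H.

2

Sorted (descending): 629, 628, 628, 609, 570, 535, 512, 439, 364, 349, 273
The 2 values of 628 occupy positions 2–3 → each gets rank 2.
H has value 628 MPa → rank 2.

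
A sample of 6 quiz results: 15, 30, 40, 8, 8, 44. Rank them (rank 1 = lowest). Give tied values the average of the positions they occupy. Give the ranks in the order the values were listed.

Sorted (ascending): 8, 8, 15, 30, 40, 44
The 2 values of 8 occupy positions 1–2 → average rank (1+2)/2 = 1.5.

3, 4, 5, 1.5, 1.5, 6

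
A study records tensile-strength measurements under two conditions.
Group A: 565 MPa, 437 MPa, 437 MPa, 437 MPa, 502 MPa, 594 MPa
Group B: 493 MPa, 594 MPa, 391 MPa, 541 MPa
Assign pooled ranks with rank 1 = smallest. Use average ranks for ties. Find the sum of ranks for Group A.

Sorted (ascending): 391, 437, 437, 437, 493, 502, 541, 565, 594, 594
The 3 values of 437 occupy positions 2–4 → average rank 3.
The 2 values of 594 occupy positions 9–10 → average rank (9+10)/2 = 9.5.
Group A values → pooled ranks: 565→8, 437→3, 437→3, 437→3, 502→6, 594→9.5
Rank sum = 8 + 3 + 3 + 3 + 6 + 9.5 = 32.5

32.5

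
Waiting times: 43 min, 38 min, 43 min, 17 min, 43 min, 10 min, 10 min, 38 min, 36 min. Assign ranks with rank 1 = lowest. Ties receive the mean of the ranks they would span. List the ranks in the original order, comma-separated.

8, 5.5, 8, 3, 8, 1.5, 1.5, 5.5, 4

Sorted (ascending): 10, 10, 17, 36, 38, 38, 43, 43, 43
The 2 values of 10 occupy positions 1–2 → average rank (1+2)/2 = 1.5.
The 2 values of 38 occupy positions 5–6 → average rank (5+6)/2 = 5.5.
The 3 values of 43 occupy positions 7–9 → average rank 8.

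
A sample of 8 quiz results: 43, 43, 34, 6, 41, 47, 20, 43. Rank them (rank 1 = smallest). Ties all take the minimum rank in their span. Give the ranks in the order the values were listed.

5, 5, 3, 1, 4, 8, 2, 5

Sorted (ascending): 6, 20, 34, 41, 43, 43, 43, 47
The 3 values of 43 occupy positions 5–7 → each gets rank 5.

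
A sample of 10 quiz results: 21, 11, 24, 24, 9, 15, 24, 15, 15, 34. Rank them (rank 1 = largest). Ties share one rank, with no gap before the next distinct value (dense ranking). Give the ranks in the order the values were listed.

Sorted (descending): 34, 24, 24, 24, 21, 15, 15, 15, 11, 9
The 3 values of 24 share dense rank 2.
The 3 values of 15 share dense rank 4.
Remaining distinct values take the next consecutive integers.

3, 5, 2, 2, 6, 4, 2, 4, 4, 1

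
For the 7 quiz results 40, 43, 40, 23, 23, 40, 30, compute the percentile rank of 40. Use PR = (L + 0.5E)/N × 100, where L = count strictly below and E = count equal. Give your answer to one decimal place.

N = 7.
Strictly below 40: 3. Equal to 40: 3.
PR = (3 + 0.5·3)/7 × 100 = 64.3

64.3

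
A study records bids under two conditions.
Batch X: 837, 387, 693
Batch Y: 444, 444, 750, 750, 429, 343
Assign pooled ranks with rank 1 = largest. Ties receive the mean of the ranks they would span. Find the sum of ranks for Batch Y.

Sorted (descending): 837, 750, 750, 693, 444, 444, 429, 387, 343
The 2 values of 750 occupy positions 2–3 → average rank (2+3)/2 = 2.5.
The 2 values of 444 occupy positions 5–6 → average rank (5+6)/2 = 5.5.
Batch Y values → pooled ranks: 444→5.5, 444→5.5, 750→2.5, 750→2.5, 429→7, 343→9
Rank sum = 5.5 + 5.5 + 2.5 + 2.5 + 7 + 9 = 32

32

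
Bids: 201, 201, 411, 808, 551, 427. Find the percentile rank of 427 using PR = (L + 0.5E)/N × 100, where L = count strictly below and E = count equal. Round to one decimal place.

58.3

N = 6.
Strictly below 427: 3. Equal to 427: 1.
PR = (3 + 0.5·1)/6 × 100 = 58.3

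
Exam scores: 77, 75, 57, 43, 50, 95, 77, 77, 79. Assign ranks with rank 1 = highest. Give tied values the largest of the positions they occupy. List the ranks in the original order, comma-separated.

Sorted (descending): 95, 79, 77, 77, 77, 75, 57, 50, 43
The 3 values of 77 occupy positions 3–5 → each gets rank 5.

5, 6, 7, 9, 8, 1, 5, 5, 2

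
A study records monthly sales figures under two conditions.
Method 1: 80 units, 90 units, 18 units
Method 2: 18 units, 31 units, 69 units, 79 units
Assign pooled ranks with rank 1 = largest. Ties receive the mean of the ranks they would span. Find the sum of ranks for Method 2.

Sorted (descending): 90, 80, 79, 69, 31, 18, 18
The 2 values of 18 occupy positions 6–7 → average rank (6+7)/2 = 6.5.
Method 2 values → pooled ranks: 18→6.5, 31→5, 69→4, 79→3
Rank sum = 6.5 + 5 + 4 + 3 = 18.5

18.5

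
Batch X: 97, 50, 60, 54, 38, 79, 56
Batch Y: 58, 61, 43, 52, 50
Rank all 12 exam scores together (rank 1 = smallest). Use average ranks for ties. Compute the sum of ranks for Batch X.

Sorted (ascending): 38, 43, 50, 50, 52, 54, 56, 58, 60, 61, 79, 97
The 2 values of 50 occupy positions 3–4 → average rank (3+4)/2 = 3.5.
Batch X values → pooled ranks: 97→12, 50→3.5, 60→9, 54→6, 38→1, 79→11, 56→7
Rank sum = 12 + 3.5 + 9 + 6 + 1 + 11 + 7 = 49.5

49.5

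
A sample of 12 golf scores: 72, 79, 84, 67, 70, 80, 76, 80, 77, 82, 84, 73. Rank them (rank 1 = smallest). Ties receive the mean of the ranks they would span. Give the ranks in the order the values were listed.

3, 7, 11.5, 1, 2, 8.5, 5, 8.5, 6, 10, 11.5, 4

Sorted (ascending): 67, 70, 72, 73, 76, 77, 79, 80, 80, 82, 84, 84
The 2 values of 80 occupy positions 8–9 → average rank (8+9)/2 = 8.5.
The 2 values of 84 occupy positions 11–12 → average rank (11+12)/2 = 11.5.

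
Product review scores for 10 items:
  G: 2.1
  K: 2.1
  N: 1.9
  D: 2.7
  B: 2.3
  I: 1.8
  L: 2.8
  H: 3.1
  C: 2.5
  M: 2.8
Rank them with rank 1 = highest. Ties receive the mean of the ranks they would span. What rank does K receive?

7.5

Sorted (descending): 3.1, 2.8, 2.8, 2.7, 2.5, 2.3, 2.1, 2.1, 1.9, 1.8
The 2 values of 2.8 occupy positions 2–3 → average rank (2+3)/2 = 2.5.
The 2 values of 2.1 occupy positions 7–8 → average rank (7+8)/2 = 7.5.
K has value 2.1 → rank 7.5.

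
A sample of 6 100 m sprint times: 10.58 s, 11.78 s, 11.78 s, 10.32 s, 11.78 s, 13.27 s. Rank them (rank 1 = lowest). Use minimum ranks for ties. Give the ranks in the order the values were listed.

2, 3, 3, 1, 3, 6

Sorted (ascending): 10.32, 10.58, 11.78, 11.78, 11.78, 13.27
The 3 values of 11.78 occupy positions 3–5 → each gets rank 3.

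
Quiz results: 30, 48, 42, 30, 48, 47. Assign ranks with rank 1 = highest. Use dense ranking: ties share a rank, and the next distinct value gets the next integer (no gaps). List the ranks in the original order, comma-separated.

4, 1, 3, 4, 1, 2

Sorted (descending): 48, 48, 47, 42, 30, 30
The 2 values of 48 share dense rank 1.
The 2 values of 30 share dense rank 4.
Remaining distinct values take the next consecutive integers.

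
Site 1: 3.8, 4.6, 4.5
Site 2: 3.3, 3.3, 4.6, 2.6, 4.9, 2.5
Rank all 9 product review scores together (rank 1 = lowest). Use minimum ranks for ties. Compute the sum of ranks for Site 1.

18

Sorted (ascending): 2.5, 2.6, 3.3, 3.3, 3.8, 4.5, 4.6, 4.6, 4.9
The 2 values of 3.3 occupy positions 3–4 → each gets rank 3.
The 2 values of 4.6 occupy positions 7–8 → each gets rank 7.
Site 1 values → pooled ranks: 3.8→5, 4.6→7, 4.5→6
Rank sum = 5 + 7 + 6 = 18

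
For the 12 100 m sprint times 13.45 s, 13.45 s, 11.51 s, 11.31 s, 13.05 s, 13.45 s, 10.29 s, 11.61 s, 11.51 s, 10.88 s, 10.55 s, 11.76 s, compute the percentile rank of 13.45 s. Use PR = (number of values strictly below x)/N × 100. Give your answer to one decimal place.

N = 12.
Strictly below 13.45: 9. Equal to 13.45: 3.
PR = 9/12 × 100 = 75.0

75.0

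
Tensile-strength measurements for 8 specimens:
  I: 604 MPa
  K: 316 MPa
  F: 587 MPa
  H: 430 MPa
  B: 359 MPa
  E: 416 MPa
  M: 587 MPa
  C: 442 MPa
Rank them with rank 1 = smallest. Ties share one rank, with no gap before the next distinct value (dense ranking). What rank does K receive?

Sorted (ascending): 316, 359, 416, 430, 442, 587, 587, 604
The 2 values of 587 share dense rank 6.
Remaining distinct values take the next consecutive integers.
K has value 316 MPa → rank 1.

1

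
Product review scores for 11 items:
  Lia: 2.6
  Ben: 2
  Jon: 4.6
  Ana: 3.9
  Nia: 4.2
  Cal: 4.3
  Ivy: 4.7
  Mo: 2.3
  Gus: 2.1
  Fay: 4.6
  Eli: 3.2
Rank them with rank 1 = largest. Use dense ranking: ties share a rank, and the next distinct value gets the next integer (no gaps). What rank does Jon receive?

2

Sorted (descending): 4.7, 4.6, 4.6, 4.3, 4.2, 3.9, 3.2, 2.6, 2.3, 2.1, 2
The 2 values of 4.6 share dense rank 2.
Remaining distinct values take the next consecutive integers.
Jon has value 4.6 → rank 2.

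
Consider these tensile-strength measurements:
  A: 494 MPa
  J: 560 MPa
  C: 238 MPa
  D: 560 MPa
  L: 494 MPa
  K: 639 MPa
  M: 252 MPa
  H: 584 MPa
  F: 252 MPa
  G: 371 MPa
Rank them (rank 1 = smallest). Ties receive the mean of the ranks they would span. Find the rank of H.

Sorted (ascending): 238, 252, 252, 371, 494, 494, 560, 560, 584, 639
The 2 values of 252 occupy positions 2–3 → average rank (2+3)/2 = 2.5.
The 2 values of 494 occupy positions 5–6 → average rank (5+6)/2 = 5.5.
The 2 values of 560 occupy positions 7–8 → average rank (7+8)/2 = 7.5.
H has value 584 MPa → rank 9.

9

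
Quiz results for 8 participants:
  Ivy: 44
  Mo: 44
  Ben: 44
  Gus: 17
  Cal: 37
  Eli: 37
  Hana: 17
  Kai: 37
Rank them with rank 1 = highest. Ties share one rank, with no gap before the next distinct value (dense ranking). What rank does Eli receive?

Sorted (descending): 44, 44, 44, 37, 37, 37, 17, 17
The 3 values of 44 share dense rank 1.
The 3 values of 37 share dense rank 2.
The 2 values of 17 share dense rank 3.
Eli has value 37 → rank 2.

2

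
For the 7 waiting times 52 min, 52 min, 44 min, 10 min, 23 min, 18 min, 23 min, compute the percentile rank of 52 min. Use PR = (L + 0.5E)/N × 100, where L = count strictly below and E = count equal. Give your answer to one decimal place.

85.7

N = 7.
Strictly below 52: 5. Equal to 52: 2.
PR = (5 + 0.5·2)/7 × 100 = 85.7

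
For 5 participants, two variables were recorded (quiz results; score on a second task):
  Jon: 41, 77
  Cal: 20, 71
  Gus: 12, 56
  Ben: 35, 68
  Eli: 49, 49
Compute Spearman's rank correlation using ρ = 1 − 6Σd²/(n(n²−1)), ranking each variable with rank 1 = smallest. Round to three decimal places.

-0.100

Ranks of variable 1: 4, 2, 1, 3, 5
Ranks of variable 2: 5, 4, 2, 3, 1
d = r₁ − r₂: -1, -2, -1, 0, 4
d²: 1, 4, 1, 0, 16; Σd² = 22
ρ = 1 − 6·22/(5·24) = 1 − 132/120 = -0.100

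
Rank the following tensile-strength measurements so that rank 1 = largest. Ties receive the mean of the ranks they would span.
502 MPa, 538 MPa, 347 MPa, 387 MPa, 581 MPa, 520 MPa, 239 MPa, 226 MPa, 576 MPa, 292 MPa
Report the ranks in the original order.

Sorted (descending): 581, 576, 538, 520, 502, 387, 347, 292, 239, 226
No ties — each value takes its position as its rank.

5, 3, 7, 6, 1, 4, 9, 10, 2, 8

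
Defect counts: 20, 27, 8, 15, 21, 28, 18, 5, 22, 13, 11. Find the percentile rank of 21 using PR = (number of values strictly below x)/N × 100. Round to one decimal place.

63.6

N = 11.
Strictly below 21: 7. Equal to 21: 1.
PR = 7/11 × 100 = 63.6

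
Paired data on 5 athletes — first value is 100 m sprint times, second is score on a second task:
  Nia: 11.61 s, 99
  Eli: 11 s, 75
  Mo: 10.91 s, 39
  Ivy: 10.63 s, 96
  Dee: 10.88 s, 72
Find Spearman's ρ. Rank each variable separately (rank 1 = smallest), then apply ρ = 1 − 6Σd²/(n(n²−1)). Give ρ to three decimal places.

0.300

Ranks of variable 1: 5, 4, 3, 1, 2
Ranks of variable 2: 5, 3, 1, 4, 2
d = r₁ − r₂: 0, 1, 2, -3, 0
d²: 0, 1, 4, 9, 0; Σd² = 14
ρ = 1 − 6·14/(5·24) = 1 − 84/120 = 0.300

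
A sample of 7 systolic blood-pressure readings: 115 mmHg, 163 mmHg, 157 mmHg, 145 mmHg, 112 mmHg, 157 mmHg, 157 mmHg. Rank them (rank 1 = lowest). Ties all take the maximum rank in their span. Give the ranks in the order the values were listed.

2, 7, 6, 3, 1, 6, 6

Sorted (ascending): 112, 115, 145, 157, 157, 157, 163
The 3 values of 157 occupy positions 4–6 → each gets rank 6.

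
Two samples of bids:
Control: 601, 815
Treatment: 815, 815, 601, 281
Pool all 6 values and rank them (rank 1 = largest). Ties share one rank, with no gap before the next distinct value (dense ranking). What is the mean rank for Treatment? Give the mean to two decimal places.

1.75

Sorted (descending): 815, 815, 815, 601, 601, 281
The 3 values of 815 share dense rank 1.
The 2 values of 601 share dense rank 2.
Remaining distinct values take the next consecutive integers.
Treatment values → pooled ranks: 815→1, 815→1, 601→2, 281→3
Mean rank = (1 + 1 + 2 + 3) / 4 = 1.75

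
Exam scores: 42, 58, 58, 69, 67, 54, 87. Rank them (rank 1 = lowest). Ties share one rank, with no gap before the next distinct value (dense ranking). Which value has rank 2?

Sorted (ascending): 42, 54, 58, 58, 67, 69, 87
The 2 values of 58 share dense rank 3.
Remaining distinct values take the next consecutive integers.
Rank 2 → value 54.

54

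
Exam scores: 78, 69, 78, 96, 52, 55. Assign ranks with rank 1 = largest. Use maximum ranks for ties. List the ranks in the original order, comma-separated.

3, 4, 3, 1, 6, 5

Sorted (descending): 96, 78, 78, 69, 55, 52
The 2 values of 78 occupy positions 2–3 → each gets rank 3.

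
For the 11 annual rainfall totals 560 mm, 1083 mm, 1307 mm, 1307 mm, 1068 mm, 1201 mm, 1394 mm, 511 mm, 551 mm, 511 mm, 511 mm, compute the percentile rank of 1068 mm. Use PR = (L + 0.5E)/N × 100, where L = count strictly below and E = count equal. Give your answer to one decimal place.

N = 11.
Strictly below 1068: 5. Equal to 1068: 1.
PR = (5 + 0.5·1)/11 × 100 = 50.0

50.0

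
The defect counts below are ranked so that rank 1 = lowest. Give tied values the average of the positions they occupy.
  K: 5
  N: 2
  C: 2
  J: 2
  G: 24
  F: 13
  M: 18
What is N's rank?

2

Sorted (ascending): 2, 2, 2, 5, 13, 18, 24
The 3 values of 2 occupy positions 1–3 → average rank 2.
N has value 2 → rank 2.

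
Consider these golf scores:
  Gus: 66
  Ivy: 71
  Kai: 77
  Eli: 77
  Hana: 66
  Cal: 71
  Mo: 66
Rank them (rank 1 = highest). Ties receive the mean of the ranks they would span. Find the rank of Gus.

6

Sorted (descending): 77, 77, 71, 71, 66, 66, 66
The 2 values of 77 occupy positions 1–2 → average rank (1+2)/2 = 1.5.
The 2 values of 71 occupy positions 3–4 → average rank (3+4)/2 = 3.5.
The 3 values of 66 occupy positions 5–7 → average rank 6.
Gus has value 66 → rank 6.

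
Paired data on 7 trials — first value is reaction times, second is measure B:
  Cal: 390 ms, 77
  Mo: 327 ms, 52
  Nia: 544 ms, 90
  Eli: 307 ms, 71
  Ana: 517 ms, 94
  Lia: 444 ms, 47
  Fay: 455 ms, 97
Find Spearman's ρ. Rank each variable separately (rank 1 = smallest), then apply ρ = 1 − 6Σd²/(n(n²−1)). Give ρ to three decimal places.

Ranks of variable 1: 3, 2, 7, 1, 6, 4, 5
Ranks of variable 2: 4, 2, 5, 3, 6, 1, 7
d = r₁ − r₂: -1, 0, 2, -2, 0, 3, -2
d²: 1, 0, 4, 4, 0, 9, 4; Σd² = 22
ρ = 1 − 6·22/(7·48) = 1 − 132/336 = 0.607

0.607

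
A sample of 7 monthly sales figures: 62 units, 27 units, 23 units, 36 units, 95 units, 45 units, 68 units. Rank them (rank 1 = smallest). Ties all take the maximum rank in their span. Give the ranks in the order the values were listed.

5, 2, 1, 3, 7, 4, 6

Sorted (ascending): 23, 27, 36, 45, 62, 68, 95
No ties — each value takes its position as its rank.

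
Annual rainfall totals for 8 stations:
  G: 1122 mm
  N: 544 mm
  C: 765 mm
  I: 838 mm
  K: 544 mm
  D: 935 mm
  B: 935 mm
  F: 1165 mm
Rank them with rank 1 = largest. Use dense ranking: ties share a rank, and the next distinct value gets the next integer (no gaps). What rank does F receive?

Sorted (descending): 1165, 1122, 935, 935, 838, 765, 544, 544
The 2 values of 935 share dense rank 3.
The 2 values of 544 share dense rank 6.
Remaining distinct values take the next consecutive integers.
F has value 1165 mm → rank 1.

1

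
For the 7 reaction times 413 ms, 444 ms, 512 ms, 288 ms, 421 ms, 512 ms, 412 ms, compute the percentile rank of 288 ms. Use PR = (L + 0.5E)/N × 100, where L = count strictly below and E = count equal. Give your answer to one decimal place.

7.1

N = 7.
Strictly below 288: 0. Equal to 288: 1.
PR = (0 + 0.5·1)/7 × 100 = 7.1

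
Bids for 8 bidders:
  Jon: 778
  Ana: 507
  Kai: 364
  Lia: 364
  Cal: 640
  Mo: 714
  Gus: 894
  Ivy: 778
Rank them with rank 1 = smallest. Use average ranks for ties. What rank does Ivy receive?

6.5

Sorted (ascending): 364, 364, 507, 640, 714, 778, 778, 894
The 2 values of 364 occupy positions 1–2 → average rank (1+2)/2 = 1.5.
The 2 values of 778 occupy positions 6–7 → average rank (6+7)/2 = 6.5.
Ivy has value 778 → rank 6.5.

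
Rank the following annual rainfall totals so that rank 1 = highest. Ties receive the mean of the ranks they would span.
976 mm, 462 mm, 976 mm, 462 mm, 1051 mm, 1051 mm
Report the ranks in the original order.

3.5, 5.5, 3.5, 5.5, 1.5, 1.5

Sorted (descending): 1051, 1051, 976, 976, 462, 462
The 2 values of 1051 occupy positions 1–2 → average rank (1+2)/2 = 1.5.
The 2 values of 976 occupy positions 3–4 → average rank (3+4)/2 = 3.5.
The 2 values of 462 occupy positions 5–6 → average rank (5+6)/2 = 5.5.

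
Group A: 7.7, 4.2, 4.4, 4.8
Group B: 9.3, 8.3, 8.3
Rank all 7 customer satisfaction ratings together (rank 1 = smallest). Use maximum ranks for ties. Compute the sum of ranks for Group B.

Sorted (ascending): 4.2, 4.4, 4.8, 7.7, 8.3, 8.3, 9.3
The 2 values of 8.3 occupy positions 5–6 → each gets rank 6.
Group B values → pooled ranks: 9.3→7, 8.3→6, 8.3→6
Rank sum = 7 + 6 + 6 = 19

19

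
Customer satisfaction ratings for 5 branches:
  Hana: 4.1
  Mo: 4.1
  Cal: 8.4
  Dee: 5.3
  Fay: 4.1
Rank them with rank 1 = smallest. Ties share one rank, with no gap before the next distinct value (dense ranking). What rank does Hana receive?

Sorted (ascending): 4.1, 4.1, 4.1, 5.3, 8.4
The 3 values of 4.1 share dense rank 1.
Remaining distinct values take the next consecutive integers.
Hana has value 4.1 → rank 1.

1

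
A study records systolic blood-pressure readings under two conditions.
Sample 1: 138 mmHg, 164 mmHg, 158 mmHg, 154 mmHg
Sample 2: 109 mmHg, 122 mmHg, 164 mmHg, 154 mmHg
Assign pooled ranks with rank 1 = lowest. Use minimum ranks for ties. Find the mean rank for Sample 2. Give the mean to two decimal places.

Sorted (ascending): 109, 122, 138, 154, 154, 158, 164, 164
The 2 values of 154 occupy positions 4–5 → each gets rank 4.
The 2 values of 164 occupy positions 7–8 → each gets rank 7.
Sample 2 values → pooled ranks: 109→1, 122→2, 164→7, 154→4
Mean rank = (1 + 2 + 7 + 4) / 4 = 3.50

3.50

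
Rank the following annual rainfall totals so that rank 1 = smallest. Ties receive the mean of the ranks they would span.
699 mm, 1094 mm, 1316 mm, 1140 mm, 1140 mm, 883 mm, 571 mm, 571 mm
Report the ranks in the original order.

Sorted (ascending): 571, 571, 699, 883, 1094, 1140, 1140, 1316
The 2 values of 571 occupy positions 1–2 → average rank (1+2)/2 = 1.5.
The 2 values of 1140 occupy positions 6–7 → average rank (6+7)/2 = 6.5.

3, 5, 8, 6.5, 6.5, 4, 1.5, 1.5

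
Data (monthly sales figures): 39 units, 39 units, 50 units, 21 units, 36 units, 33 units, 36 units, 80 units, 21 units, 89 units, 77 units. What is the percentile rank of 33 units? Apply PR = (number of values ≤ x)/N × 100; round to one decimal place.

N = 11.
Strictly below 33: 2. Equal to 33: 1.
PR = 3/11 × 100 = 27.3

27.3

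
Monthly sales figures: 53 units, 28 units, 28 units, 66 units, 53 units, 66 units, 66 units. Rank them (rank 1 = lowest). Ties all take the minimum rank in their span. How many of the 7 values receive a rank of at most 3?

4

Sorted (ascending): 28, 28, 53, 53, 66, 66, 66
The 2 values of 28 occupy positions 1–2 → each gets rank 1.
The 2 values of 53 occupy positions 3–4 → each gets rank 3.
The 3 values of 66 occupy positions 5–7 → each gets rank 5.
Ranks ≤ 3: {1, 1, 3, 3} → 4 values.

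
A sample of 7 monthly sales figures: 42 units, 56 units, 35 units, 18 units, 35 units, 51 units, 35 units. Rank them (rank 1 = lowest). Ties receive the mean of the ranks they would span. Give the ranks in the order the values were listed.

5, 7, 3, 1, 3, 6, 3

Sorted (ascending): 18, 35, 35, 35, 42, 51, 56
The 3 values of 35 occupy positions 2–4 → average rank 3.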